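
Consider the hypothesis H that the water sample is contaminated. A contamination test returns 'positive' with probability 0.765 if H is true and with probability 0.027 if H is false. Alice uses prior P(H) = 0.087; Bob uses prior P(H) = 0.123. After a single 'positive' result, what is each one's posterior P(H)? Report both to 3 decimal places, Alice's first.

P('+'|H) = 0.765, P('+'|¬H) = 0.027.
Alice: numerator 0.765·0.087 = 0.066555; evidence = 0.066555+0.027·0.913 = 0.091206; posterior = 0.730.
Bob: numerator 0.765·0.123 = 0.094095; evidence = 0.094095+0.027·0.877 = 0.11777; posterior = 0.799.

Alice: 0.730; Bob: 0.799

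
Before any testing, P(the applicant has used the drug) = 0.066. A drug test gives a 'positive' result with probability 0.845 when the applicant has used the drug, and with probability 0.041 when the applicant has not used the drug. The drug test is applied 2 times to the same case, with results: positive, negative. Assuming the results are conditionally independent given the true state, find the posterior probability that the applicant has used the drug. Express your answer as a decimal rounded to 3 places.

Posterior P(H) ≈ 0.191

With H the event that the applicant has used the drug, the joint likelihood of the observed sequence is P(data|H) = 0.845·0.155 = 0.13098 and P(data|¬H) = 0.041·0.959 = 0.039319.
Bayes: P(H|data) = 0.066·0.13098 / (0.066·0.13098 + 0.934·0.039319) = 0.0086444/0.045368 = 0.1905.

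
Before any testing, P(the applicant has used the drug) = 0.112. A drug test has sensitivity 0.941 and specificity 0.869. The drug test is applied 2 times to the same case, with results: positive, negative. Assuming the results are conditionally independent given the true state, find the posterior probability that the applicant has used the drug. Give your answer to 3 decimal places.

Posterior P(H) ≈ 0.058

With H the event that the applicant has used the drug, the joint likelihood of the observed sequence is P(data|H) = 0.941·0.059 = 0.055519 and P(data|¬H) = 0.131·0.869 = 0.11384.
Bayes: P(H|data) = 0.112·0.055519 / (0.112·0.055519 + 0.888·0.11384) = 0.0062181/0.10731 = 0.0579.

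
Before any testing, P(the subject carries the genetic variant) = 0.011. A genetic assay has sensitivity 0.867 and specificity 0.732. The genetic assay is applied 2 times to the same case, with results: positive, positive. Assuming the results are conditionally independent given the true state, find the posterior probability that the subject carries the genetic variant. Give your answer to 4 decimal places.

Posterior P(H) ≈ 0.1043

With H the event that the subject carries the genetic variant, the joint likelihood of the observed sequence is P(data|H) = 0.867·0.867 = 0.75169 and P(data|¬H) = 0.268·0.268 = 0.071824.
Bayes: P(H|data) = 0.011·0.75169 / (0.011·0.75169 + 0.989·0.071824) = 0.0082686/0.079303 = 0.1043.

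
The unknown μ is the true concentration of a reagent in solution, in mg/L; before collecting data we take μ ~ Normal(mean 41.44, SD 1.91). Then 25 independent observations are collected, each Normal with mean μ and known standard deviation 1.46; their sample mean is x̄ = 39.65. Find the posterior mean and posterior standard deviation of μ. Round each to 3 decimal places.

With known σ, the Normal prior is conjugate. Weight on the data is w = (n/σ²)/(n/σ² + 1/τ₀²) = 11.7283/(11.7283+0.274115) = 0.97716.
Posterior mean = w·x̄ + (1−w)·μ₀ = 0.97716·39.65 + 0.022838·41.44 = 39.691. Posterior variance = 1/(11.7283+0.274115) = 0.0833167, so SD = 0.289.

Posterior mean ≈ 39.691; posterior SD ≈ 0.289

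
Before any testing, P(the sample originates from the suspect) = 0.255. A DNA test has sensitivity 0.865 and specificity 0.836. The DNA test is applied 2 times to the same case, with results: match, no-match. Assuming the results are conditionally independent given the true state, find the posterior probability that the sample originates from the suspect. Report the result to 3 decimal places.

Let H be the event that the sample originates from the suspect; start with P(H) = 0.255. P('match'|H) = 0.865, P('match'|¬H) = 0.164.
Update on result 1 ('match'): P(H) ← 0.865·0.2550 / (0.865·0.2550 + 0.164·0.7450) = 0.22057/0.34276 = 0.6435.
Update on result 2 ('no-match'): P(H) ← 0.135·0.6435 / (0.135·0.6435 + 0.836·0.3565) = 0.086877/0.38488 = 0.2257.

Posterior P(H) ≈ 0.226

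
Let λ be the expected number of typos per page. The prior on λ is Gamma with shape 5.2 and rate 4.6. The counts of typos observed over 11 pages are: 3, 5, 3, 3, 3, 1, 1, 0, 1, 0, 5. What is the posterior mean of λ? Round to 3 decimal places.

Posterior mean ≈ 1.936

Total count ∑xᵢ = 25 over n = 11 pages.
Gamma is conjugate to the Poisson likelihood: posterior is Gamma(shape = 5.2+25 = 30.2, rate = 4.6+11 = 15.6).
Posterior mean = shape/rate = 30.2/15.6 = 1.936.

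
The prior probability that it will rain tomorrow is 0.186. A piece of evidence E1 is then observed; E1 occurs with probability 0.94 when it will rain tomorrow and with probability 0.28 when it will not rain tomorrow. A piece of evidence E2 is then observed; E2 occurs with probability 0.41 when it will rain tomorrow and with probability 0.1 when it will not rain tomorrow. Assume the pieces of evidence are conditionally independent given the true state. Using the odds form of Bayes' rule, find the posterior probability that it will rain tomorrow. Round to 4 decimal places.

Posterior probability ≈ 0.7588

Prior odds = 0.186/(1−0.186) = 0.22850. In log-odds, ln(0.22850) = -1.4762.
Add log likelihood ratios: ln(3.3571) + ln(4.1000) = 2.6221.
Posterior log-odds = 1.1459, so posterior odds = exp(1.1459) = 3.1452. Converting, P(H|E) = 3.1452/4.1452 = 0.7588.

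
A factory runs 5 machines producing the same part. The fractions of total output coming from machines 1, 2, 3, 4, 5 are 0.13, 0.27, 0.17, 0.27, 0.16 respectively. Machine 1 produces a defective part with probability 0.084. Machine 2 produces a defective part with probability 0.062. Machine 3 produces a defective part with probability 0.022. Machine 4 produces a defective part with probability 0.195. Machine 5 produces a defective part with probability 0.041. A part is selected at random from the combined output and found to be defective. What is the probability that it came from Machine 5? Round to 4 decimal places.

P(defective|M1) = 0.084; P(defective|M2) = 0.062; P(defective|M3) = 0.022; P(defective|M4) = 0.195; P(defective|M5) = 0.041.
Prior × likelihood for each source: 0.13·0.084=0.01092, 0.27·0.062=0.01674, 0.17·0.022=0.003740, 0.27·0.195=0.05265, 0.16·0.041=0.006560. Summing gives P(defective) = 0.090610.
P(Machine 5 | defective) = 0.006560 / 0.090610 = 0.0724.

Posterior probability ≈ 0.0724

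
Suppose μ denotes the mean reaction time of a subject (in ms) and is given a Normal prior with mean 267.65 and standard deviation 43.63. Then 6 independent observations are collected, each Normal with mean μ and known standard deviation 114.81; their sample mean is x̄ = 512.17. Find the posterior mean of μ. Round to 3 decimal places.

Posterior mean ≈ 381.165

With known σ, the Normal prior is conjugate. Weight on the data is w = (n/σ²)/(n/σ² + 1/τ₀²) = 0.00045519/(0.00045519+0.00052533) = 0.46423.
Posterior mean = w·x̄ + (1−w)·μ₀ = 0.46423·512.17 + 0.53577·267.65 = 381.165.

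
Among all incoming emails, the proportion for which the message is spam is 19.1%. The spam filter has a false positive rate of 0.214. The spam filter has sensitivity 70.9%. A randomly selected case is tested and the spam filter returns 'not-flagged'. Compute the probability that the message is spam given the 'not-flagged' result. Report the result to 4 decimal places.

Let H be the event that the message is spam. P(H) = 0.191, so P(¬H) = 0.809. With E the 'not-flagged' result, P(E|H) = 0.291 and P(E|¬H) = 0.786.
P(E) = 0.291·0.191 + 0.786·0.809 = 0.055581 + 0.63587 = 0.69145.
By Bayes' theorem, P(H|E) = 0.055581 / 0.69145 = 0.0804.

P(H | E) ≈ 0.0804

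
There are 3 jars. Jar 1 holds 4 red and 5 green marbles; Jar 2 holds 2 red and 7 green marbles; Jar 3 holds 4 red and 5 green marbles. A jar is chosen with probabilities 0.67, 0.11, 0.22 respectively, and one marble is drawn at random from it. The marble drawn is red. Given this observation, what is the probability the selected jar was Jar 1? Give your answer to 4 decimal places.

Posterior probability ≈ 0.7090

P(red|Jar 1) = 0.4444; P(red|Jar 2) = 0.2222; P(red|Jar 3) = 0.4444.
Prior × likelihood for each source: 0.67·0.4444=0.2978, 0.11·0.2222=0.02444, 0.22·0.4444=0.09778. Summing gives P(red) = 0.42000.
P(Jar 1 | red) = 0.2978 / 0.42000 = 0.7090.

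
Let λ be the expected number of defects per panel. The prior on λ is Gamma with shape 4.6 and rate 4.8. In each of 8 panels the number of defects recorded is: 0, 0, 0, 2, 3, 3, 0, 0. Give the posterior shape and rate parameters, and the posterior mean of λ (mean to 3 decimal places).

Total count ∑xᵢ = 8 over n = 8 panels.
Gamma is conjugate to the Poisson likelihood: posterior is Gamma(shape = 4.6+8 = 12.6, rate = 4.8+8 = 12.8).
Posterior mean = shape/rate = 12.6/12.8 = 0.984.

Posterior: Gamma(shape=12.6, rate=12.8); mean ≈ 0.984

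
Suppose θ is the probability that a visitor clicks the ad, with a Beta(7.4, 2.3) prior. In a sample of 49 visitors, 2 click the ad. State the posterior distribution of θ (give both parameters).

The binomial likelihood is conjugate to the Beta prior: with 2 successes and 47 failures, the posterior is Beta(7.4+2, 2.3+47) = Beta(9.4, 49.3).

Posterior: Beta(9.4, 49.3)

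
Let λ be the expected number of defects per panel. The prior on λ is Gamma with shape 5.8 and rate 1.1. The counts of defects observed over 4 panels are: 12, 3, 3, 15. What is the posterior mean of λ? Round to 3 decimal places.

Posterior mean ≈ 7.608

The Poisson likelihood adds the total count to the shape and the number of exposure periods to the rate. Here ∑xᵢ = 33 and n = 4, so shape 5.8→38.8 and rate 1.1→5.1.
Posterior mean = shape/rate = 38.8/5.1 = 7.608.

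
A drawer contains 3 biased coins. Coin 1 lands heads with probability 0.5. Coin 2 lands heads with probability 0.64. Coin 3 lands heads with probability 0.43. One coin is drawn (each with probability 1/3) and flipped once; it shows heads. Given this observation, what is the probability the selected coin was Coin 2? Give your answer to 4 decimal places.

Posterior probability ≈ 0.4076

Tabulate prior·likelihood by source: [1] prior 0.333333, lik 0.5, product 0.1667; [2] prior 0.333333, lik 0.64, product 0.2133; [3] prior 0.333333, lik 0.43, product 0.1433.
Normalizing constant = 0.52333; the posterior for Coin 2 is its product over the sum, 0.2133/0.52333 = 0.4076.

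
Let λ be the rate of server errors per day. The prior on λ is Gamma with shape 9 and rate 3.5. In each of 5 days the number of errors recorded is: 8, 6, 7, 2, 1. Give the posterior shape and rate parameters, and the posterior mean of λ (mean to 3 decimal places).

Total count ∑xᵢ = 24 over n = 5 days.
Gamma is conjugate to the Poisson likelihood: posterior is Gamma(shape = 9+24 = 33, rate = 3.5+5 = 8.5).
Posterior mean = shape/rate = 33/8.5 = 3.882.

Posterior: Gamma(shape=33, rate=8.5); mean ≈ 3.882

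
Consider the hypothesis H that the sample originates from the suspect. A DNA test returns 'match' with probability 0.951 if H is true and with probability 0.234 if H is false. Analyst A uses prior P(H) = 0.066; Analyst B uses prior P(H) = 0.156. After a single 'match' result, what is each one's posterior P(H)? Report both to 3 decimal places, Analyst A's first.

P('+'|H) = 0.951, P('+'|¬H) = 0.234.
Analyst A: numerator 0.951·0.066 = 0.062766; evidence = 0.062766+0.234·0.934 = 0.28132; posterior = 0.223.
Analyst B: numerator 0.951·0.156 = 0.14836; evidence = 0.14836+0.234·0.844 = 0.34585; posterior = 0.429.

Analyst A: 0.223; Analyst B: 0.429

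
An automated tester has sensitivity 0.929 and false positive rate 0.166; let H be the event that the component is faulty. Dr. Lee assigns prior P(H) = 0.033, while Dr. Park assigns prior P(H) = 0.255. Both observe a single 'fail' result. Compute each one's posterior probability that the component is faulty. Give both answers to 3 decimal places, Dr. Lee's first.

P('+'|H) = 0.929, P('+'|¬H) = 0.166.
Dr. Lee: numerator 0.929·0.033 = 0.030657; evidence = 0.030657+0.166·0.967 = 0.19118; posterior = 0.160.
Dr. Park: numerator 0.929·0.255 = 0.23690; evidence = 0.23690+0.166·0.745 = 0.36057; posterior = 0.657.

Dr. Lee: 0.160; Dr. Park: 0.657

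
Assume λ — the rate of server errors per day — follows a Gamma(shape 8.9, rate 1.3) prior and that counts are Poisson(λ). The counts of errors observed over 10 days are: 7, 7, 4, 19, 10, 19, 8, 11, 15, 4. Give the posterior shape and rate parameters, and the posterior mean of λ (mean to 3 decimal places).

Total count ∑xᵢ = 104 over n = 10 days.
Gamma is conjugate to the Poisson likelihood: posterior is Gamma(shape = 8.9+104 = 112.9, rate = 1.3+10 = 11.3).
E[λ | data] = 112.9/11.3 = 9.991.

Posterior: Gamma(shape=112.9, rate=11.3); mean ≈ 9.991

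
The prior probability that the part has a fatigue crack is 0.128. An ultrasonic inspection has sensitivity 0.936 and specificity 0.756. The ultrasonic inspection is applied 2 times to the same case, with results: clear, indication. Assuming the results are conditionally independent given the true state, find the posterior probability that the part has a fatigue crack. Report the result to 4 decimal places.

Posterior P(H) ≈ 0.0455

Let H be the event that the part has a fatigue crack; start with P(H) = 0.128. P('indication'|H) = 0.936, P('indication'|¬H) = 0.244.
Update on result 1 ('clear'): P(H) ← 0.064·0.1280 / (0.064·0.1280 + 0.756·0.8720) = 0.0081920/0.66742 = 0.0123.
Update on result 2 ('indication'): P(H) ← 0.936·0.0123 / (0.936·0.0123 + 0.244·0.9877) = 0.011489/0.25249 = 0.0455.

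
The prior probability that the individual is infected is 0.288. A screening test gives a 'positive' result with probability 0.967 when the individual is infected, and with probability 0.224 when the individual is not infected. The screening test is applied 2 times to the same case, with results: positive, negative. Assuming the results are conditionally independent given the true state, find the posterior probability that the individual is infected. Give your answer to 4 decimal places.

Posterior P(H) ≈ 0.0691

With H the event that the individual is infected, the joint likelihood of the observed sequence is P(data|H) = 0.967·0.033 = 0.031911 and P(data|¬H) = 0.224·0.776 = 0.17382.
Bayes: P(H|data) = 0.288·0.031911 / (0.288·0.031911 + 0.712·0.17382) = 0.0091904/0.13295 = 0.0691.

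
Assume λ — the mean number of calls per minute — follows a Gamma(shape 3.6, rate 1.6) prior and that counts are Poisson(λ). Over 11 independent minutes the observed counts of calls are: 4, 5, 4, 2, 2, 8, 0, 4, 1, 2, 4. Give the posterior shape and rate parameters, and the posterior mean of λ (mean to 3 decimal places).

The Poisson likelihood adds the total count to the shape and the number of exposure periods to the rate. Here ∑xᵢ = 36 and n = 11, so shape 3.6→39.6 and rate 1.6→12.6.
E[λ | data] = 39.6/12.6 = 3.143.

Posterior: Gamma(shape=39.6, rate=12.6); mean ≈ 3.143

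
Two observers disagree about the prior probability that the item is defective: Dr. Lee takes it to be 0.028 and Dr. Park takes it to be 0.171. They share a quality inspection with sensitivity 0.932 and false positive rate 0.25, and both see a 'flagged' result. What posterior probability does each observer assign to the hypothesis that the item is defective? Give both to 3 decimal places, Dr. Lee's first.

The likelihood ratio for a 'flagged' result is 0.932/0.25 = 3.7280.
Dr. Lee: prior odds 0.028/0.972 = 0.028807; posterior odds 0.10739; posterior probability 0.097.
Dr. Park: prior odds 0.171/0.829 = 0.20627; posterior odds 0.76898; posterior probability 0.435.

Dr. Lee: 0.097; Dr. Park: 0.435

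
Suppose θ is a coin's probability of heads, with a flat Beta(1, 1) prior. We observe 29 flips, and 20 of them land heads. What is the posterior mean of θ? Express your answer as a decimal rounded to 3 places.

The binomial likelihood is conjugate to the Beta prior: with 20 successes and 9 failures, the posterior is Beta(1+20, 1+9) = Beta(21, 10).
E[θ | data] = 21/(21+10) = 0.677.

Posterior mean ≈ 0.677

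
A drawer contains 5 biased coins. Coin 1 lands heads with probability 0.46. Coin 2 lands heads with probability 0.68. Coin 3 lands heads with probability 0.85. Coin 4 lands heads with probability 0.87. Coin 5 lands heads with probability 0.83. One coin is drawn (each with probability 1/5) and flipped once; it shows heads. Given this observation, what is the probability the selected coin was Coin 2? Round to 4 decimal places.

Posterior probability ≈ 0.1843

Tabulate prior·likelihood by source: [1] prior 0.2, lik 0.46, product 0.09200; [2] prior 0.2, lik 0.68, product 0.1360; [3] prior 0.2, lik 0.85, product 0.1700; [4] prior 0.2, lik 0.87, product 0.1740; [5] prior 0.2, lik 0.83, product 0.1660.
Normalizing constant = 0.73800; the posterior for Coin 2 is its product over the sum, 0.1360/0.73800 = 0.1843.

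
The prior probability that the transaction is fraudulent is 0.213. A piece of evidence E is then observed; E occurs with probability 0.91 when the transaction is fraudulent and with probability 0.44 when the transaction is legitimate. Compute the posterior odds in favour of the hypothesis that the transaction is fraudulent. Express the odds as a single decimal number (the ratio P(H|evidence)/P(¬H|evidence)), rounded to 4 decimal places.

Prior odds = 0.213/(1−0.213) = 0.27065.
Likelihood ratio for E = 0.91/0.44 = 2.0682.
Posterior odds = prior odds × LR = 0.55975.

Posterior odds ≈ 0.5597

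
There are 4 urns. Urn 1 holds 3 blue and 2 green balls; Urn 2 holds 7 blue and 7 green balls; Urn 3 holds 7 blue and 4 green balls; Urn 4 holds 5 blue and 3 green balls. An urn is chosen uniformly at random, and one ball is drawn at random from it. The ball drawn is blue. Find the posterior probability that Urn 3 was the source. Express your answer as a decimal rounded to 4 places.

Posterior probability ≈ 0.2695

Tabulate prior·likelihood by source: [1] prior 0.25, lik 0.6, product 0.1500; [2] prior 0.25, lik 0.5, product 0.1250; [3] prior 0.25, lik 0.6364, product 0.1591; [4] prior 0.25, lik 0.625, product 0.1562.
Normalizing constant = 0.59034; the posterior for Urn 3 is its product over the sum, 0.1591/0.59034 = 0.2695.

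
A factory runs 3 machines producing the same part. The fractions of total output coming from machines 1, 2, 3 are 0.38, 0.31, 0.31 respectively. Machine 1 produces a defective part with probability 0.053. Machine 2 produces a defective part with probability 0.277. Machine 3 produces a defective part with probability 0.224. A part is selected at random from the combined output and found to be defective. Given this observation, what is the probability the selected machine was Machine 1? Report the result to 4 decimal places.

Posterior probability ≈ 0.1148

Tabulate prior·likelihood by source: [1] prior 0.38, lik 0.053, product 0.02014; [2] prior 0.31, lik 0.277, product 0.08587; [3] prior 0.31, lik 0.224, product 0.06944.
Normalizing constant = 0.17545; the posterior for Machine 1 is its product over the sum, 0.02014/0.17545 = 0.1148.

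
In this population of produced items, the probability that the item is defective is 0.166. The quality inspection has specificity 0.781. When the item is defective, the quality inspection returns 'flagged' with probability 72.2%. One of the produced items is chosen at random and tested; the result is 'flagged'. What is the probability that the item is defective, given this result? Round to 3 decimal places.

Write H for 'the item is defective'. Prior odds H:¬H = 0.166/0.834 = 0.19904. For the 'flagged' outcome, the likelihood ratio is 0.722/0.219 = 3.2968.
Posterior odds = 0.19904 × 3.2968 = 0.65620, so P(H|E) = 0.65620/(1+0.65620) = 0.396.

P(H | E) ≈ 0.396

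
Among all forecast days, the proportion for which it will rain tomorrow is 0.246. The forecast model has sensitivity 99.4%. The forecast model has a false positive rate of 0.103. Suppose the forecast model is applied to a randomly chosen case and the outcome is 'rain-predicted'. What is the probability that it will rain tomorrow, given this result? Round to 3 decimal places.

Let H be the event that it will rain tomorrow. P(H) = 0.246, so P(¬H) = 0.754. With E the 'rain-predicted' result, P(E|H) = 0.994 and P(E|¬H) = 0.103.
P(E) = 0.994·0.246 + 0.103·0.754 = 0.24452 + 0.077662 = 0.32219.
By Bayes' theorem, P(H|E) = 0.24452 / 0.32219 = 0.759.

P(H | E) ≈ 0.759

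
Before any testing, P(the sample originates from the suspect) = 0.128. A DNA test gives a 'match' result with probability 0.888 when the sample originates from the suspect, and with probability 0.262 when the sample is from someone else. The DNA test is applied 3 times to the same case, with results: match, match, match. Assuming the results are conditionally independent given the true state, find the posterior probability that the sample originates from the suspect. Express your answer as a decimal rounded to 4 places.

Posterior P(H) ≈ 0.8511

Let H be the event that the sample originates from the suspect; start with P(H) = 0.128. P('match'|H) = 0.888, P('match'|¬H) = 0.262.
Update on result 1 ('match'): P(H) ← 0.888·0.1280 / (0.888·0.1280 + 0.262·0.8720) = 0.11366/0.34213 = 0.3322.
Update on result 2 ('match'): P(H) ← 0.888·0.3322 / (0.888·0.3322 + 0.262·0.6678) = 0.29502/0.46997 = 0.6277.
Update on result 3 ('match'): P(H) ← 0.888·0.6277 / (0.888·0.6277 + 0.262·0.3723) = 0.55743/0.65496 = 0.8511.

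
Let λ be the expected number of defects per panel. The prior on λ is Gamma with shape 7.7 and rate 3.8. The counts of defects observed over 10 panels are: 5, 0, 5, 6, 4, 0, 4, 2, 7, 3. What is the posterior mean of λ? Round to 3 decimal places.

Total count ∑xᵢ = 36 over n = 10 panels.
Gamma is conjugate to the Poisson likelihood: posterior is Gamma(shape = 7.7+36 = 43.7, rate = 3.8+10 = 13.8).
E[λ | data] = 43.7/13.8 = 3.167.

Posterior mean ≈ 3.167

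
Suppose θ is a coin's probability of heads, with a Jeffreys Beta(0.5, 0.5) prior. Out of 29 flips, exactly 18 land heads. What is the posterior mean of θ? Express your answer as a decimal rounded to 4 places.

Observing 18 successes and 11 failures updates Beta(0.5, 0.5) by adding the success and failure counts to the two shape parameters: α = 0.5+18 = 18.5, β = 0.5+11 = 11.5.
Posterior mean = α/(α+β) = 18.5/30 = 0.6167.

Posterior mean ≈ 0.6167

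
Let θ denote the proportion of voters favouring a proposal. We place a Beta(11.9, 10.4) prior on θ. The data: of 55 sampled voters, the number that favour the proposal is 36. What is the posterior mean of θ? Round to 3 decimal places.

The binomial likelihood is conjugate to the Beta prior: with 36 successes and 19 failures, the posterior is Beta(11.9+36, 10.4+19) = Beta(47.9, 29.4).
E[θ | data] = 47.9/(47.9+29.4) = 0.620.

Posterior mean ≈ 0.620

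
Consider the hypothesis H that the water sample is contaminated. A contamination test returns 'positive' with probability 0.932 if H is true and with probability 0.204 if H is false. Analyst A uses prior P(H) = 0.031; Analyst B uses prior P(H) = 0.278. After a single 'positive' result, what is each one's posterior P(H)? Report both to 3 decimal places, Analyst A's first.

P('+'|H) = 0.932, P('+'|¬H) = 0.204.
Analyst A: numerator 0.932·0.031 = 0.028892; evidence = 0.028892+0.204·0.969 = 0.22657; posterior = 0.128.
Analyst B: numerator 0.932·0.278 = 0.25910; evidence = 0.25910+0.204·0.722 = 0.40638; posterior = 0.638.

Analyst A: 0.128; Analyst B: 0.638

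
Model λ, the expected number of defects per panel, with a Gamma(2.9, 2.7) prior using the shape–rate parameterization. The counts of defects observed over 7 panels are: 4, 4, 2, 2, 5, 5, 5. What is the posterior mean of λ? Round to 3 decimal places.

Posterior mean ≈ 3.082

Total count ∑xᵢ = 27 over n = 7 panels.
Gamma is conjugate to the Poisson likelihood: posterior is Gamma(shape = 2.9+27 = 29.9, rate = 2.7+7 = 9.7).
E[λ | data] = 29.9/9.7 = 3.082.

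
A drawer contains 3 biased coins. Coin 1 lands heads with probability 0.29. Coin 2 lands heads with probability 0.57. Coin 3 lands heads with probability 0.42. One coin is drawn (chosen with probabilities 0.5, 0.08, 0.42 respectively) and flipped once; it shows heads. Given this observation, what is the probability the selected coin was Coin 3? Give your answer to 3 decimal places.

P(heads|C1) = 0.29; P(heads|C2) = 0.57; P(heads|C3) = 0.42.
Prior × likelihood for each source: 0.5·0.29=0.1450, 0.08·0.57=0.04560, 0.42·0.42=0.1764. Summing gives P(heads) = 0.36700.
P(Coin 3 | heads) = 0.1764 / 0.36700 = 0.481.

Posterior probability ≈ 0.481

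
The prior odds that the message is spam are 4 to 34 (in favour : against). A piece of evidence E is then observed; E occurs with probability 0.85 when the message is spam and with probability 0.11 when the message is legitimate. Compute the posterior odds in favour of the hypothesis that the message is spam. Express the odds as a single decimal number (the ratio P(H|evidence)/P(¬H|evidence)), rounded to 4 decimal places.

Posterior odds ≈ 0.9091

Prior odds = 4/34 = 0.11765.
Likelihood ratio for E = 0.85/0.11 = 7.7273.
Posterior odds = prior odds × LR = 0.90909.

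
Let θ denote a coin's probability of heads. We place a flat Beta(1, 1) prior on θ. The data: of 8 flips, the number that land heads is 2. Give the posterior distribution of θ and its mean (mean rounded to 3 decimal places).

Posterior: Beta(3, 7); mean ≈ 0.300

The binomial likelihood is conjugate to the Beta prior: with 2 successes and 6 failures, the posterior is Beta(1+2, 1+6) = Beta(3, 7).
Posterior mean = α/(α+β) = 3/10 = 0.300.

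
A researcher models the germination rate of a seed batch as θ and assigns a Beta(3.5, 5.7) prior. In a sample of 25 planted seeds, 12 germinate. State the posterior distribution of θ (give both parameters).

Observing 12 successes and 13 failures updates Beta(3.5, 5.7) by adding the success and failure counts to the two shape parameters: α = 3.5+12 = 15.5, β = 5.7+13 = 18.7.

Posterior: Beta(15.5, 18.7)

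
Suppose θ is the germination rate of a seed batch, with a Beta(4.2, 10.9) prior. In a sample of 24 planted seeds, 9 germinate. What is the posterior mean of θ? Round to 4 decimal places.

The binomial likelihood is conjugate to the Beta prior: with 9 successes and 15 failures, the posterior is Beta(4.2+9, 10.9+15) = Beta(13.2, 25.9).
Posterior mean = α/(α+β) = 13.2/39.1 = 0.3376.

Posterior mean ≈ 0.3376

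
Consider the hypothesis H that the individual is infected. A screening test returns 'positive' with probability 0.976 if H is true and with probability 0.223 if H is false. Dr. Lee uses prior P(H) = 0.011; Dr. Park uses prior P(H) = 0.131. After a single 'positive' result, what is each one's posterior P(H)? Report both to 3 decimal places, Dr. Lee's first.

The likelihood ratio for a 'positive' result is 0.976/0.223 = 4.3767.
Dr. Lee: prior odds 0.011/0.989 = 0.011122; posterior odds 0.048679; posterior probability 0.046.
Dr. Park: prior odds 0.131/0.869 = 0.15075; posterior odds 0.65978; posterior probability 0.398.

Dr. Lee: 0.046; Dr. Park: 0.398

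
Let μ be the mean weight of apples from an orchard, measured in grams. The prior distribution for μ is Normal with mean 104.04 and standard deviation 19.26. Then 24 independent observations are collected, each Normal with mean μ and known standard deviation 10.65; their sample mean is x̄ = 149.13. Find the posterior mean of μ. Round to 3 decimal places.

Posterior mean ≈ 148.563

Prior precision 1/τ₀² = 1/19.26² = 0.00269580; data precision n/σ² = 24/10.65² = 0.211598.
Posterior precision = 0.00269580 + 0.211598 = 0.214294.
Posterior mean = (0.00269580·104.04 + 0.211598·149.13) / 0.214294 = 148.563.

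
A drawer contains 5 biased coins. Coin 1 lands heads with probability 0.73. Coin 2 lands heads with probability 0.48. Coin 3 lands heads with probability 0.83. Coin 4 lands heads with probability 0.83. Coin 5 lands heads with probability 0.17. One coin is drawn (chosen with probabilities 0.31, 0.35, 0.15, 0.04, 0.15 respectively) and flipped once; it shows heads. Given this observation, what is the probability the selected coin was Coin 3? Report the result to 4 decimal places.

Posterior probability ≈ 0.2156

P(heads|C1) = 0.73; P(heads|C2) = 0.48; P(heads|C3) = 0.83; P(heads|C4) = 0.83; P(heads|C5) = 0.17.
Prior × likelihood for each source: 0.31·0.73=0.2263, 0.35·0.48=0.1680, 0.15·0.83=0.1245, 0.04·0.83=0.03320, 0.15·0.17=0.02550. Summing gives P(heads) = 0.57750.
P(Coin 3 | heads) = 0.1245 / 0.57750 = 0.2156.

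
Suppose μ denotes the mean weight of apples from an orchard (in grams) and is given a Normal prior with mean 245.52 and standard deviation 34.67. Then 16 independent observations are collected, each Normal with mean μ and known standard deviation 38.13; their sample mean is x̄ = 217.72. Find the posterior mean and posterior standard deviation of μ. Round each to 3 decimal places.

Posterior mean ≈ 219.674; posterior SD ≈ 9.191

With known σ, the Normal prior is conjugate. Weight on the data is w = (n/σ²)/(n/σ² + 1/τ₀²) = 0.0110049/(0.0110049+0.00083194) = 0.92972.
Posterior mean = w·x̄ + (1−w)·μ₀ = 0.92972·217.72 + 0.070284·245.52 = 219.674. Posterior variance = 1/(0.0110049+0.00083194) = 84.4820, so SD = 9.191.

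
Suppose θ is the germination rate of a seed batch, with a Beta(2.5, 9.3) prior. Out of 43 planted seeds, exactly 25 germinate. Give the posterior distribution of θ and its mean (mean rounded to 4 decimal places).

Posterior: Beta(27.5, 27.3); mean ≈ 0.5018

Observing 25 successes and 18 failures updates Beta(2.5, 9.3) by adding the success and failure counts to the two shape parameters: α = 2.5+25 = 27.5, β = 9.3+18 = 27.3.
Posterior mean = α/(α+β) = 27.5/54.8 = 0.5018.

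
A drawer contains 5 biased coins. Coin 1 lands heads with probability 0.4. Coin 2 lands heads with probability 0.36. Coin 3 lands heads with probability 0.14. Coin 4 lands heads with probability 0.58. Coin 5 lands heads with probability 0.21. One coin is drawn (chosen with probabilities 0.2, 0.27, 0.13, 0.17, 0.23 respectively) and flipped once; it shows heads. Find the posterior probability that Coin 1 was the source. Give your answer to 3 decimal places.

Tabulate prior·likelihood by source: [1] prior 0.2, lik 0.4, product 0.08000; [2] prior 0.27, lik 0.36, product 0.09720; [3] prior 0.13, lik 0.14, product 0.01820; [4] prior 0.17, lik 0.58, product 0.09860; [5] prior 0.23, lik 0.21, product 0.04830.
Normalizing constant = 0.34230; the posterior for Coin 1 is its product over the sum, 0.08000/0.34230 = 0.234.

Posterior probability ≈ 0.234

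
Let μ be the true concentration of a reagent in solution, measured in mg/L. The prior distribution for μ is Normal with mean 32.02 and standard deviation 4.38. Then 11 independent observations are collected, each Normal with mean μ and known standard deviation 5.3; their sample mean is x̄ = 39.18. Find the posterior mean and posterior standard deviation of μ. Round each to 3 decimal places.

Posterior mean ≈ 38.339; posterior SD ≈ 1.501

Prior precision 1/τ₀² = 1/4.38² = 0.0521257; data precision n/σ² = 11/5.3² = 0.391598.
Posterior precision = 0.0521257 + 0.391598 = 0.443724, giving posterior SD = 1/√0.443724 = 1.501.
Posterior mean = (0.0521257·32.02 + 0.391598·39.18) / 0.443724 = 38.339.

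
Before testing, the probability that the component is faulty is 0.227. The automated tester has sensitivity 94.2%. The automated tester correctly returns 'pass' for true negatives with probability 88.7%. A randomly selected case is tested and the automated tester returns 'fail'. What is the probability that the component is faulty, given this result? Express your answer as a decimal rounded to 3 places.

P(H | E) ≈ 0.710

Let H be the event that the component is faulty. P(H) = 0.227, so P(¬H) = 0.773. With E the 'fail' result, P(E|H) = 0.942 and P(E|¬H) = 0.113.
P(E) = 0.942·0.227 + 0.113·0.773 = 0.21383 + 0.087349 = 0.30118.
By Bayes' theorem, P(H|E) = 0.21383 / 0.30118 = 0.710.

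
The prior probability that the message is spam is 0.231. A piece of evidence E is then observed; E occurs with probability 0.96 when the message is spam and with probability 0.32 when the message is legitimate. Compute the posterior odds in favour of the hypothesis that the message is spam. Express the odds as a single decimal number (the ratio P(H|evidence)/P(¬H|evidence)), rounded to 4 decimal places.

Posterior odds ≈ 0.9012

Prior odds = 0.231/(1−0.231) = 0.30039.
Likelihood ratio for E = 0.96/0.32 = 3.0000.
Posterior odds = prior odds × LR = 0.90117.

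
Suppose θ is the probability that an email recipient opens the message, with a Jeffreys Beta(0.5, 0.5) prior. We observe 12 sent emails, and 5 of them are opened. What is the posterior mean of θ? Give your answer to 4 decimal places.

The binomial likelihood is conjugate to the Beta prior: with 5 successes and 7 failures, the posterior is Beta(0.5+5, 0.5+7) = Beta(5.5, 7.5).
E[θ | data] = 5.5/(5.5+7.5) = 0.4231.

Posterior mean ≈ 0.4231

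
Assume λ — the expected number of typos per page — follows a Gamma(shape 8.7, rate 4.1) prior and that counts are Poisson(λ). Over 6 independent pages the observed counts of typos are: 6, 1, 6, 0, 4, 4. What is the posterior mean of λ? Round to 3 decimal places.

Posterior mean ≈ 2.941

Total count ∑xᵢ = 21 over n = 6 pages.
Gamma is conjugate to the Poisson likelihood: posterior is Gamma(shape = 8.7+21 = 29.7, rate = 4.1+6 = 10.1).
Posterior mean = shape/rate = 29.7/10.1 = 2.941.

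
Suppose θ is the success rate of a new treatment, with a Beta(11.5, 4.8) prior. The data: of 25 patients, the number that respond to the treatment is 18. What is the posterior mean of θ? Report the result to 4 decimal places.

Observing 18 successes and 7 failures updates Beta(11.5, 4.8) by adding the success and failure counts to the two shape parameters: α = 11.5+18 = 29.5, β = 4.8+7 = 11.8.
E[θ | data] = 29.5/(29.5+11.8) = 0.7143.

Posterior mean ≈ 0.7143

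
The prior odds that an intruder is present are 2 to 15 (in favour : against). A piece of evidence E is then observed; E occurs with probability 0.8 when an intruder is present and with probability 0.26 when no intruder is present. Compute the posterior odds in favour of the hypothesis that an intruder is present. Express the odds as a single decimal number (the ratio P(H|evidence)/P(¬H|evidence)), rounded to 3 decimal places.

Prior odds = 2/15 = 0.13333.
Likelihood ratio for E = 0.8/0.26 = 3.0769.
Posterior odds = prior odds × LR = 0.41026.

Posterior odds ≈ 0.410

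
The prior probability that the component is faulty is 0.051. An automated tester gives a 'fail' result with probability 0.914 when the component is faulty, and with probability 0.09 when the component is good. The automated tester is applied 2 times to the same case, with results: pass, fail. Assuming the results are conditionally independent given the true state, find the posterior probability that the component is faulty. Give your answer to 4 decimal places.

Posterior P(H) ≈ 0.0490

With H the event that the component is faulty, the joint likelihood of the observed sequence is P(data|H) = 0.086·0.914 = 0.078604 and P(data|¬H) = 0.91·0.09 = 0.081900.
Bayes: P(H|data) = 0.051·0.078604 / (0.051·0.078604 + 0.949·0.081900) = 0.0040088/0.081732 = 0.0490.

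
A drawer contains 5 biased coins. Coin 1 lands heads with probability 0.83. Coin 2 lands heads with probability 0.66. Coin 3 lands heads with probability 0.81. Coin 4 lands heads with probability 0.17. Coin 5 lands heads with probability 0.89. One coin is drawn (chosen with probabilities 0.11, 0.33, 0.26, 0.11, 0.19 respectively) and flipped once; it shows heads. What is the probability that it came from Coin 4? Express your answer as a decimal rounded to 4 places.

Tabulate prior·likelihood by source: [1] prior 0.11, lik 0.83, product 0.09130; [2] prior 0.33, lik 0.66, product 0.2178; [3] prior 0.26, lik 0.81, product 0.2106; [4] prior 0.11, lik 0.17, product 0.01870; [5] prior 0.19, lik 0.89, product 0.1691.
Normalizing constant = 0.70750; the posterior for Coin 4 is its product over the sum, 0.01870/0.70750 = 0.0264.

Posterior probability ≈ 0.0264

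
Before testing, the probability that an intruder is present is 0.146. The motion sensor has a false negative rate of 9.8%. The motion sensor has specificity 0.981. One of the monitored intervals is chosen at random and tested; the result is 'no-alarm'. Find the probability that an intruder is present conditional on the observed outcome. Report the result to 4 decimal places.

P(H | E) ≈ 0.0168

Write H for 'an intruder is present'. Prior odds H:¬H = 0.146/0.854 = 0.17096. For the 'no-alarm' outcome, the likelihood ratio is 0.098/0.981 = 0.099898.
Posterior odds = 0.17096 × 0.099898 = 0.017079, so P(H|E) = 0.017079/(1+0.017079) = 0.0168.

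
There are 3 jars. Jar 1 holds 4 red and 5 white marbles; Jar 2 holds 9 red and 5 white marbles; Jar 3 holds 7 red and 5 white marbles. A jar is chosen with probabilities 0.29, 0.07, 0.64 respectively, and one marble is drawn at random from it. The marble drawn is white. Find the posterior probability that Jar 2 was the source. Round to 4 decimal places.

P(white|Jar 1) = 0.5556; P(white|Jar 2) = 0.3571; P(white|Jar 3) = 0.4167.
Prior × likelihood for each source: 0.29·0.5556=0.1611, 0.07·0.3571=0.02500, 0.64·0.4167=0.2667. Summing gives P(white) = 0.45278.
P(Jar 2 | white) = 0.02500 / 0.45278 = 0.0552.

Posterior probability ≈ 0.0552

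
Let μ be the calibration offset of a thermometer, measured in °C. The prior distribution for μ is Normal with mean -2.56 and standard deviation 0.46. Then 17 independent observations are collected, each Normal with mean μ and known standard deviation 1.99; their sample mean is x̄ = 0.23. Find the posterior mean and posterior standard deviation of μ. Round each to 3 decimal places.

Posterior mean ≈ -1.232; posterior SD ≈ 0.333

With known σ, the Normal prior is conjugate. Weight on the data is w = (n/σ²)/(n/σ² + 1/τ₀²) = 4.29282/(4.29282+4.72590) = 0.47599.
Posterior mean = w·x̄ + (1−w)·μ₀ = 0.47599·0.23 + 0.52401·-2.56 = -1.232. Posterior variance = 1/(4.29282+4.72590) = 0.110880, so SD = 0.333.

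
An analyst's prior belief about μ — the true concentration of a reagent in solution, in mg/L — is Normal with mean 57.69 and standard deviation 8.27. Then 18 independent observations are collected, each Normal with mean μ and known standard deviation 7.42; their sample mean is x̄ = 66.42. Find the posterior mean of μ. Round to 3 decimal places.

With known σ, the Normal prior is conjugate. Weight on the data is w = (n/σ²)/(n/σ² + 1/τ₀²) = 0.326937/(0.326937+0.0146214) = 0.95719.
Posterior mean = w·x̄ + (1−w)·μ₀ = 0.95719·66.42 + 0.042808·57.69 = 66.046.

Posterior mean ≈ 66.046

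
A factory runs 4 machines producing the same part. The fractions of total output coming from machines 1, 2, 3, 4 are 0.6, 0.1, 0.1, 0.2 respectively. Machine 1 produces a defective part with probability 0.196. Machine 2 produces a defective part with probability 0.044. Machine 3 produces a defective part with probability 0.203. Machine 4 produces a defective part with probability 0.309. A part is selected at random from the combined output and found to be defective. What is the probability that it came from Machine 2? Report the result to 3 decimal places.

P(defective|M1) = 0.196; P(defective|M2) = 0.044; P(defective|M3) = 0.203; P(defective|M4) = 0.309.
Prior × likelihood for each source: 0.6·0.196=0.1176, 0.1·0.044=0.004400, 0.1·0.203=0.02030, 0.2·0.309=0.06180. Summing gives P(defective) = 0.20410.
P(Machine 2 | defective) = 0.004400 / 0.20410 = 0.022.

Posterior probability ≈ 0.022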